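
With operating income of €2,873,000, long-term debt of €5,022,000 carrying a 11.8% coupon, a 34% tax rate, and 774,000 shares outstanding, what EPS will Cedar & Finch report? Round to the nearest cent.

Pre-tax income = €2,873,000 − €592,596.00 = €2,280,404.00.
After tax at 34%: net income = €2,280,404.00 × 0.66 = €1,505,066.64.
Per share: €1,505,066.64 / 774,000 shares = €1.94.

€1.94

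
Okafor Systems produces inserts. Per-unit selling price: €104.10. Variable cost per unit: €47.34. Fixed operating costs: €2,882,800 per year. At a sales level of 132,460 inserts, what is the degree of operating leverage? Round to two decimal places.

1.62

Total contribution margin = 132,460 × €56.76 = €7,518,429.60.
Subtracting fixed costs: EBIT = €7,518,429.60 − €2,882,800 = €4,635,629.60.
So DOL = total CM / EBIT = €7,518,429.60 / €4,635,629.60 = 1.6219.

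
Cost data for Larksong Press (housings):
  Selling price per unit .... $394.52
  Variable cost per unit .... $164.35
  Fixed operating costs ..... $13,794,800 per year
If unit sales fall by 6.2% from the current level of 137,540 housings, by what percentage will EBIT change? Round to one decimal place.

-11.0%

Total contribution margin = 137,540 × $230.17 = $31,657,581.80.
Subtracting fixed costs: EBIT = $31,657,581.80 − $13,794,800 = $17,862,781.80.
Degree of operating leverage = $31,657,581.80 / $17,862,781.80 = 1.7723.
Operating income changes by 1.7723 × -6.2% = -11.0%.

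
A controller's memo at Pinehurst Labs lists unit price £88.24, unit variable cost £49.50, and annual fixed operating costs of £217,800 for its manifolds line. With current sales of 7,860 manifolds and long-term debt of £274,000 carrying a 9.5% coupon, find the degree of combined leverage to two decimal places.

5.02

At 7,860 units, contribution = 7,860 × £38.74 = £304,496.40.
Subtracting fixed costs: EBIT = £304,496.40 − £217,800 = £86,696.40. Interest = £26,030.00, so EBIT − I = £60,666.40.
Degree of total leverage = total CM / (EBIT − interest) = £304,496.40 / £60,666.40 = 5.0192.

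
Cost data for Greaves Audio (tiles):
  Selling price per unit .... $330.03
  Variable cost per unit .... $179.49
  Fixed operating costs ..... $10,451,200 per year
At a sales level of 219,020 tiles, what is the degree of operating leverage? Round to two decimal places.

1.46

Total contribution margin = 219,020 × $150.54 = $32,971,270.80.
Subtracting fixed costs: EBIT = $32,971,270.80 − $10,451,200 = $22,520,070.80.
So DOL = total CM / EBIT = $32,971,270.80 / $22,520,070.80 = 1.4641.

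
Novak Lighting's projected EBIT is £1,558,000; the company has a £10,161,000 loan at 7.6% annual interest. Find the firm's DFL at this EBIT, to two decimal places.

Interest = £772,236.00.
DFL = EBIT ÷ (EBIT − I) = £1,558,000 ÷ (£1,558,000 − £772,236.00) = £1,558,000 ÷ £785,764.00 = 1.9828.

1.98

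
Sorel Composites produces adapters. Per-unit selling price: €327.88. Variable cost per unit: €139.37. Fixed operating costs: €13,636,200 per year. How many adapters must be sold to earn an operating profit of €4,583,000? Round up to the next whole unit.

Unit CM = price − variable cost = €327.88 − €139.37 = €188.51.
Required volume = (fixed costs + target profit) ÷ CM = (€13,636,200 + €4,583,000) ÷ €188.51 = 96,648.45, so 96,649 adapters.

96,649 adapters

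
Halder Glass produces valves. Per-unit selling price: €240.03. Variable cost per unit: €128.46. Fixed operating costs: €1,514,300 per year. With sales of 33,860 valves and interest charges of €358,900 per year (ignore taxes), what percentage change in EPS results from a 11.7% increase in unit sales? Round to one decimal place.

+23.2%

Contribution at this volume is 33,860 × €111.57 = €3,777,760.20.
Subtracting fixed costs: EBIT = €3,777,760.20 − €1,514,300 = €2,263,460.20.
After interest of €358,900.00, pre-tax earnings = €1,904,560.20.
Degree of combined leverage = contribution ÷ (EBIT − I) = €3,777,760.20 ÷ €1,904,560.20 = 1.9835.
EPS therefore changes by 1.9835 × (+11.7%) = +23.2%.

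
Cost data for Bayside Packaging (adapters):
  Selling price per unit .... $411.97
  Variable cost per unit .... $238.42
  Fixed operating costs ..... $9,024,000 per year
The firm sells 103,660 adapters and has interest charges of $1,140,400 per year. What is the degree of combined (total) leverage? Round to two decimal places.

2.30

At 103,660 units, contribution = 103,660 × $173.55 = $17,990,193.00.
EBIT = $17,990,193.00 − $9,024,000 = $8,966,193.00. Interest = $1,140,400.00.
DOL = $17,990,193.00 ÷ $8,966,193.00 = 2.0064; DFL = $8,966,193.00 ÷ $7,825,793.00 = 1.1457.
DCL = DOL × DFL = 2.0064 × 1.1457 = 2.2987.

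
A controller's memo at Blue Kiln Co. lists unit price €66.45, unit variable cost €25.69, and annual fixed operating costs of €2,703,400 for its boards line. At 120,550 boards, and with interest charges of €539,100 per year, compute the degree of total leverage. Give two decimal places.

2.94

Total contribution margin = 120,550 × €40.76 = €4,913,618.00.
EBIT = €4,913,618.00 − €2,703,400 = €2,210,218.00. Interest = €539,100.00.
DOL = €4,913,618.00 ÷ €2,210,218.00 = 2.2231; DFL = €2,210,218.00 ÷ €1,671,118.00 = 1.3226.
DCL = DOL × DFL = 2.2231 × 1.3226 = 2.9403.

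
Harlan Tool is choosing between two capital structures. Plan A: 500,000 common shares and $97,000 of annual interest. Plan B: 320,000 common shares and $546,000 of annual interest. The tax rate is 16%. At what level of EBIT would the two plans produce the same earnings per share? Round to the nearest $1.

$1,344,222

Set EPS_A = EPS_B: (EBIT − $97,000)(1 − 0.16) ÷ 500,000 = (EBIT − $546,000)(1 − 0.16) ÷ 320,000.
Cancelling (1 − t) and cross-multiplying: 320,000·(EBIT − 97,000) = 500,000·(EBIT − 546,000).
EBIT × (500,000 − 320,000) = 546,000 × 500,000 − 97,000 × 320,000 = 241,960,000,000, so EBIT = 241,960,000,000 ÷ 180,000 = 1,344,222.22.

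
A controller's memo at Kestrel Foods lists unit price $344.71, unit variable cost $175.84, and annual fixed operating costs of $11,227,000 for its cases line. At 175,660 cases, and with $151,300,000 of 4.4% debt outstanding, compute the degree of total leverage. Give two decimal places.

2.52

At 175,660 units, contribution = 175,660 × $168.87 = $29,663,704.20.
Subtracting fixed costs: EBIT = $29,663,704.20 − $11,227,000 = $18,436,704.20. Interest = $6,657,200.00, so EBIT − I = $11,779,504.20.
Degree of total leverage = total CM / (EBIT − interest) = $29,663,704.20 / $11,779,504.20 = 2.5182.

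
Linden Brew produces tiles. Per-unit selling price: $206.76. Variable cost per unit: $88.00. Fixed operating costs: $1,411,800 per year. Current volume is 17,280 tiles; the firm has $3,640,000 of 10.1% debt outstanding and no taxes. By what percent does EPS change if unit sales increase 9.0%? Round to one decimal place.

Contribution at this volume is 17,280 × $118.76 = $2,052,172.80.
EBIT = $2,052,172.80 − $1,411,800 = $640,372.80.
After interest of $367,640.00, pre-tax earnings = $272,732.80.
DCL = total CM / (EBIT − I) = $2,052,172.80 / $272,732.80 = 7.5245.
EPS therefore changes by 7.5245 × (+9.0%) = +67.7%.

+67.7%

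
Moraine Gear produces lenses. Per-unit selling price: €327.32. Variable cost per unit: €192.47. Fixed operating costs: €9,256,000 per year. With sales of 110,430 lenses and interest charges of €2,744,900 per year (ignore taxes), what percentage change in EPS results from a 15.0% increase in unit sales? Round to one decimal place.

At 110,430 units, contribution = 110,430 × €134.85 = €14,891,485.50.
EBIT = €14,891,485.50 − €9,256,000 = €5,635,485.50.
Interest = €2,744,900.00, so EBIT − I = €2,890,585.50.
Degree of combined leverage = contribution ÷ (EBIT − I) = €14,891,485.50 ÷ €2,890,585.50 = 5.1517.
%ΔEPS = DCL × %ΔSales = 5.1517 × +15.0% = +77.3%.

+77.3%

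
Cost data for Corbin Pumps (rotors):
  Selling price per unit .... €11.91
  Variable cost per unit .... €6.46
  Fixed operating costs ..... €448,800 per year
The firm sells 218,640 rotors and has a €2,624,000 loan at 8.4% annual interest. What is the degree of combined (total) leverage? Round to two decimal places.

2.28

Total contribution margin = 218,640 × €5.45 = €1,191,588.00.
EBIT = €1,191,588.00 − €448,800 = €742,788.00. Interest = €220,416.00.
DOL = €1,191,588.00 ÷ €742,788.00 = 1.6042; DFL = €742,788.00 ÷ €522,372.00 = 1.4220.
Combined leverage = 1.6042 × 1.4220 = 2.2812.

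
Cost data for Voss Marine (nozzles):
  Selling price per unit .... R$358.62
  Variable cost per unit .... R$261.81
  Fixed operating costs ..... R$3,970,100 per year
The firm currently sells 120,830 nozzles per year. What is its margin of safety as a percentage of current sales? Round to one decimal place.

Unit CM = price − variable cost = R$358.62 − R$261.81 = R$96.81. Break-even units = R$3,970,100 ÷ R$96.81 = 41,009.19; break-even revenue = 41,009.19 × R$358.62 = R$14,706,716.89.
Actual sales revenue = 120,830 × R$358.62 = R$43,332,054.60.
Margin of safety = (R$43,332,054.60 − R$14,706,716.89) ÷ R$43,332,054.60 = 66.1%.

66.1%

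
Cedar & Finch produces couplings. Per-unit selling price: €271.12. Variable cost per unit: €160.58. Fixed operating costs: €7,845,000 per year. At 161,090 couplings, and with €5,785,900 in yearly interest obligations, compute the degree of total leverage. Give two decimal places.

4.26

Contribution at this volume is 161,090 × €110.54 = €17,806,888.60.
Subtracting fixed costs: EBIT = €17,806,888.60 − €7,845,000 = €9,961,888.60. Interest = €5,785,900.00.
DOL = €17,806,888.60 ÷ €9,961,888.60 = 1.7875; DFL = €9,961,888.60 ÷ €4,175,988.60 = 2.3855.
DCL = DOL × DFL = 1.7875 × 2.3855 = 4.2641.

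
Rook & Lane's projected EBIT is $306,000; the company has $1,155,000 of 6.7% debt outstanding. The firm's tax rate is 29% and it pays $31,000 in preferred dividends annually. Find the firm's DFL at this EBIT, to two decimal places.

Interest = $77,385.00.
Preferred dividends grossed up pre-tax: $31,000 / (1 − 0.29) = $43,661.97.
DFL = EBIT ÷ [EBIT − I − D_p/(1−t)] = $306,000 ÷ [$306,000 − $77,385.00 − $43,661.97] = $306,000 ÷ $184,953.03 = 1.6545.

1.65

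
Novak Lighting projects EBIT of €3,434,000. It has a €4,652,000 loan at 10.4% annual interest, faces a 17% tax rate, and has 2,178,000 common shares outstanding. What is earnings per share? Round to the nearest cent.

Interest = €483,808.00, so EBT = €3,434,000 − €483,808.00 = €2,950,192.00.
After tax at 17%: net income = €2,950,192.00 × 0.83 = €2,448,659.36.
EPS = €2,448,659.36 ÷ 2,178,000 = €1.12.

€1.12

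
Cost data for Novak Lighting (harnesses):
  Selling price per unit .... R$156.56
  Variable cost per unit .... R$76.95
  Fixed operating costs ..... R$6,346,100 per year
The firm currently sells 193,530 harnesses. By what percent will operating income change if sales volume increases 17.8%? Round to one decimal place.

At 193,530 units, contribution = 193,530 × R$79.61 = R$15,406,923.30.
Subtracting fixed costs: EBIT = R$15,406,923.30 − R$6,346,100 = R$9,060,823.30.
Degree of operating leverage = R$15,406,923.30 / R$9,060,823.30 = 1.7004.
Operating income changes by 1.7004 × +17.8% = +30.3%.

+30.3%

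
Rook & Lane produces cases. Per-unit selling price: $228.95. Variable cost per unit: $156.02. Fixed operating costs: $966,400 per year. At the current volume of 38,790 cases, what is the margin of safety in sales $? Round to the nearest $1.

Unit CM = price − variable cost = $228.95 − $156.02 = $72.93. Break-even units = $966,400 ÷ $72.93 = 13,251.06; break-even revenue = 13,251.06 × $228.95 = $3,033,830.80.
Current sales = 38,790 × $228.95 = $8,880,970.50.
Margin of safety = $8,880,970.50 − $3,033,830.80 = $5,847,140.

$5,847,140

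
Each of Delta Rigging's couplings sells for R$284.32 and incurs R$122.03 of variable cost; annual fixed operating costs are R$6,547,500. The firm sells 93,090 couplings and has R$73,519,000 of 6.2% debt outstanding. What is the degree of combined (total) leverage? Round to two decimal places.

3.78

Contribution at this volume is 93,090 × R$162.29 = R$15,107,576.10.
Operating income = contribution − fixed costs = R$15,107,576.10 − R$6,547,500 = R$8,560,076.10. Interest = R$4,558,178.00.
DOL = R$15,107,576.10 ÷ R$8,560,076.10 = 1.7649; DFL = R$8,560,076.10 ÷ R$4,001,898.10 = 2.1390.
DCL = DOL × DFL = 1.7649 × 2.1390 = 3.7751.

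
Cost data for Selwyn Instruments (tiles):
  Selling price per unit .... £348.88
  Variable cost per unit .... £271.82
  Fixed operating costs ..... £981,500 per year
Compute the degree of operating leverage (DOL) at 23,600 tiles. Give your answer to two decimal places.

At 23,600 units, contribution = 23,600 × £77.06 = £1,818,616.00.
Operating income = contribution − fixed costs = £1,818,616.00 − £981,500 = £837,116.00.
Degree of operating leverage = £1,818,616.00 / £837,116.00 = 2.1725.

2.17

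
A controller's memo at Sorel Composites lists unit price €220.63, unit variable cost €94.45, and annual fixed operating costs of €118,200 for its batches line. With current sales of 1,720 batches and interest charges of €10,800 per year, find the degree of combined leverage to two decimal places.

Total contribution margin = 1,720 × €126.18 = €217,029.60.
Operating income = contribution − fixed costs = €217,029.60 − €118,200 = €98,829.60. Interest = €10,800.00.
DOL = €217,029.60 ÷ €98,829.60 = 2.1960; DFL = €98,829.60 ÷ €88,029.60 = 1.1227.
DCL = DOL × DFL = 2.1960 × 1.1227 = 2.4654.

2.47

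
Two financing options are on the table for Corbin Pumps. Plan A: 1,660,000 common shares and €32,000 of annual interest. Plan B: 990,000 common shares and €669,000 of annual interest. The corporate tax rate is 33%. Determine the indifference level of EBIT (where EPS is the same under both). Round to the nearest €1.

€1,610,239

At indifference, (EBIT − 32,000)(1 − t)/1,660,000 = (EBIT − 669,000)(1 − t)/990,000.
Cancelling (1 − t) and cross-multiplying: 990,000·(EBIT − 32,000) = 1,660,000·(EBIT − 669,000).
Solving, EBIT = (669,000·1,660,000 − 32,000·990,000) / (1,660,000 − 990,000) = 1,078,860,000,000 / 670,000 = 1,610,238.81.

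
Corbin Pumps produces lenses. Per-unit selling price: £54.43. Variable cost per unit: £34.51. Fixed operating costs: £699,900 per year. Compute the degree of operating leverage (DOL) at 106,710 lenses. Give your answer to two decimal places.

1.49

Total contribution margin = 106,710 × £19.92 = £2,125,663.20.
Operating income = contribution − fixed costs = £2,125,663.20 − £699,900 = £1,425,763.20.
Degree of operating leverage = £2,125,663.20 / £1,425,763.20 = 1.4909.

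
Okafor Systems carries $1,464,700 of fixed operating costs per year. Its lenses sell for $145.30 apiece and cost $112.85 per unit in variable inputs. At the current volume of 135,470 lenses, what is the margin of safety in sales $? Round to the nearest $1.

Each unit contributes $145.30 − $112.85 = $32.45. Break-even units = $1,464,700 ÷ $32.45 = 45,137.13; break-even revenue = 45,137.13 × $145.30 = $6,558,425.58.
Actual sales revenue = 135,470 × $145.30 = $19,683,791.00.
Margin of safety = $19,683,791.00 − $6,558,425.58 = $13,125,365.

$13,125,365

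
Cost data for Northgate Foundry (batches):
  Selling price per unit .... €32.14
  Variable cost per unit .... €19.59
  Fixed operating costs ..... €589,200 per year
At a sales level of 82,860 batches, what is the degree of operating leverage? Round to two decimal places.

2.31

Contribution at this volume is 82,860 × €12.55 = €1,039,893.00.
Subtracting fixed costs: EBIT = €1,039,893.00 − €589,200 = €450,693.00.
DOL = contribution ÷ EBIT = €1,039,893.00 ÷ €450,693.00 = 2.3073.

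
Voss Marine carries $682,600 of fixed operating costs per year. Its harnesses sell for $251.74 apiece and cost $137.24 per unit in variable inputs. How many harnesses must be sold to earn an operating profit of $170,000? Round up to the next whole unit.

Unit CM = price − variable cost = $251.74 − $137.24 = $114.50.
Units = (FC + target) / CM = ($682,600 + $170,000) / $114.50 = 7,446.29, so 7,447 harnesses.

7,447 harnesses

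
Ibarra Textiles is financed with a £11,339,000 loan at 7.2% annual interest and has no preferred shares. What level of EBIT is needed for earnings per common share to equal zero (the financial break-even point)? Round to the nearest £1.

Annual interest = 7.2% × £11,339,000 = £816,408.00.
With no preferred dividends, EPS = 0 when EBIT exactly covers interest, so the financial break-even EBIT is £816,408.00.

£816,408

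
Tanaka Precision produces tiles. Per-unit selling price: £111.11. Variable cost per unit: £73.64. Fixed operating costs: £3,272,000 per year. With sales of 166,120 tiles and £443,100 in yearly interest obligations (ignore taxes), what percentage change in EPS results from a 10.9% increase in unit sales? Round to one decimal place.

Contribution at this volume is 166,120 × £37.47 = £6,224,516.40.
Subtracting fixed costs: EBIT = £6,224,516.40 − £3,272,000 = £2,952,516.40.
After interest of £443,100.00, pre-tax earnings = £2,509,416.40.
Degree of combined leverage = contribution ÷ (EBIT − I) = £6,224,516.40 ÷ £2,509,416.40 = 2.4805.
EPS therefore changes by 2.4805 × (+10.9%) = +27.0%.

+27.0%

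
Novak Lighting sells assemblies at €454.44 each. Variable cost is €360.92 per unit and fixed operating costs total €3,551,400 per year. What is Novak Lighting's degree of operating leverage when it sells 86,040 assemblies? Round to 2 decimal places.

1.79

Total contribution margin = 86,040 × €93.52 = €8,046,460.80.
Operating income = contribution − fixed costs = €8,046,460.80 − €3,551,400 = €4,495,060.80.
DOL = contribution ÷ EBIT = €8,046,460.80 ÷ €4,495,060.80 = 1.7901.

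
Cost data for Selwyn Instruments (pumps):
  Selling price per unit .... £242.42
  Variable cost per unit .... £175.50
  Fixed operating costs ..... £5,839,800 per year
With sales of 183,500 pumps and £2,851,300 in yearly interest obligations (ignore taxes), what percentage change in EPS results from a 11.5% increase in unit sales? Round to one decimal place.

Contribution at this volume is 183,500 × £66.92 = £12,279,820.00.
EBIT = £12,279,820.00 − £5,839,800 = £6,440,020.00.
After interest of £2,851,300.00, pre-tax earnings = £3,588,720.00.
DCL = total CM / (EBIT − I) = £12,279,820.00 / £3,588,720.00 = 3.4218.
%ΔEPS = DCL × %ΔSales = 3.4218 × +11.5% = +39.4%.

+39.4%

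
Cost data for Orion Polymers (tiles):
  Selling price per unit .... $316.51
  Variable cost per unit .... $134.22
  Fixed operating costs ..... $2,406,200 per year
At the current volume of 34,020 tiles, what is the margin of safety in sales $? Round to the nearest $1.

$6,589,787

Each unit contributes $316.51 − $134.22 = $182.29. Break-even units = $2,406,200 ÷ $182.29 = 13,199.85; break-even revenue = 13,199.85 × $316.51 = $4,177,883.38.
Actual sales revenue = 34,020 × $316.51 = $10,767,670.20.
Margin of safety = $10,767,670.20 − $4,177,883.38 = $6,589,787.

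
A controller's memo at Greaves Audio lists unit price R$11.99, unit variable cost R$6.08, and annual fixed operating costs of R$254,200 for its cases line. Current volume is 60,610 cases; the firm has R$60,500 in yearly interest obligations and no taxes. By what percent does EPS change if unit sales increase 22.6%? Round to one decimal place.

Contribution at this volume is 60,610 × R$5.91 = R$358,205.10.
EBIT = R$358,205.10 − R$254,200 = R$104,005.10.
After interest of R$60,500.00, pre-tax earnings = R$43,505.10.
Degree of combined leverage = contribution ÷ (EBIT − I) = R$358,205.10 ÷ R$43,505.10 = 8.2336.
%ΔEPS = DCL × %ΔSales = 8.2336 × +22.6% = +186.1%.

+186.1%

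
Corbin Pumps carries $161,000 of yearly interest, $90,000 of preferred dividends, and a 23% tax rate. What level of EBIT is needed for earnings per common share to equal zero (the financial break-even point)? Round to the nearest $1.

Grossing the preferred dividend up to pre-tax terms: $90,000 / (1 − 0.23) = $116,883.12.
Financial break-even EBIT = interest + D_p ÷ (1 − t) = $161,000 + $116,883.12 = $277,883.12.

$277,883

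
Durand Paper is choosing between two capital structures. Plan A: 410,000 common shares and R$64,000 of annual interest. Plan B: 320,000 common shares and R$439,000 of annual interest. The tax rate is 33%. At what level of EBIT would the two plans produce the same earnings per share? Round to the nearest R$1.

At indifference, (EBIT − 64,000)(1 − t)/410,000 = (EBIT − 439,000)(1 − t)/320,000.
Cancelling (1 − t) and cross-multiplying: 320,000·(EBIT − 64,000) = 410,000·(EBIT − 439,000).
EBIT × (410,000 − 320,000) = 439,000 × 410,000 − 64,000 × 320,000 = 159,510,000,000, so EBIT = 159,510,000,000 ÷ 90,000 = 1,772,333.33.

R$1,772,333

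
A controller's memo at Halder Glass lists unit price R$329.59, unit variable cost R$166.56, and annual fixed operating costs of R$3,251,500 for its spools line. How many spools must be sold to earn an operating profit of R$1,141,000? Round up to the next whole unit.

26,943 spools

Each unit contributes R$329.59 − R$166.56 = R$163.03.
Units = (FC + target) / CM = (R$3,251,500 + R$1,141,000) / R$163.03 = 26,942.89, so 26,943 spools.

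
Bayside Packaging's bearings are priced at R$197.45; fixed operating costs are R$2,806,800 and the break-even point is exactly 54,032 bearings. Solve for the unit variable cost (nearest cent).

At break-even, FC = Q × (P − VC), so P − VC = R$2,806,800 ÷ 54,032 = R$51.9470.
Variable cost per unit = R$197.45 − R$51.9470 = R$145.50.

R$145.50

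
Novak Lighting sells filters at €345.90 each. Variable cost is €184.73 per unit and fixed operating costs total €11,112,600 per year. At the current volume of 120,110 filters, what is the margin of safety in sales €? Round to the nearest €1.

Unit CM = price − variable cost = €345.90 − €184.73 = €161.17. Break-even units = €11,112,600 ÷ €161.17 = 68,949.56; break-even revenue = 68,949.56 × €345.90 = €23,849,651.55.
Current sales = 120,110 × €345.90 = €41,546,049.00.
Margin of safety = €41,546,049.00 − €23,849,651.55 = €17,696,397.

€17,696,397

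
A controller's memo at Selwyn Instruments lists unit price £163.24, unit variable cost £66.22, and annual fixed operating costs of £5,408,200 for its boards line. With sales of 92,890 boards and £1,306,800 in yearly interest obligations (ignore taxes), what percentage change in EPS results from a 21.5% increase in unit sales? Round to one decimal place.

+84.3%

Total contribution margin = 92,890 × £97.02 = £9,012,187.80.
EBIT = £9,012,187.80 − £5,408,200 = £3,603,987.80.
Interest = £1,306,800.00, so EBIT − I = £2,297,187.80.
DCL = total CM / (EBIT − I) = £9,012,187.80 / £2,297,187.80 = 3.9231.
EPS therefore changes by 3.9231 × (+21.5%) = +84.3%.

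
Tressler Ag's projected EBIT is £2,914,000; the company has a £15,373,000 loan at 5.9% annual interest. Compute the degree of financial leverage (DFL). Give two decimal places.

Interest = £907,007.00.
Degree of financial leverage = EBIT / (EBIT − interest) = £2,914,000 / £2,006,993.00 = 1.4519.

1.45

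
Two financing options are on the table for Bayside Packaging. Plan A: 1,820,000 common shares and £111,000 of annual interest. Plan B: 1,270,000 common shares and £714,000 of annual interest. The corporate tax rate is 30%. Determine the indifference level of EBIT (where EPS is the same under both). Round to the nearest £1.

Set EPS_A = EPS_B: (EBIT − £111,000)(1 − 0.30) ÷ 1,820,000 = (EBIT − £714,000)(1 − 0.30) ÷ 1,270,000.
Cancelling (1 − t) and cross-multiplying: 1,270,000·(EBIT − 111,000) = 1,820,000·(EBIT − 714,000).
EBIT × (1,820,000 − 1,270,000) = 714,000 × 1,820,000 − 111,000 × 1,270,000 = 1,158,510,000,000, so EBIT = 1,158,510,000,000 ÷ 550,000 = 2,106,381.82.

£2,106,382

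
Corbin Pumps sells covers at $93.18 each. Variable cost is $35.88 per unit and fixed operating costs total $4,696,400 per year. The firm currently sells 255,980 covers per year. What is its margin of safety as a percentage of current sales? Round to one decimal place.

68.0%

Contribution margin per unit = $93.18 − $35.88 = $57.30. Break-even units = $4,696,400 ÷ $57.30 = 81,961.61; break-even revenue = 81,961.61 × $93.18 = $7,637,182.41.
Current sales = 255,980 × $93.18 = $23,852,216.40.
Margin of safety = ($23,852,216.40 − $7,637,182.41) ÷ $23,852,216.40 = 68.0%.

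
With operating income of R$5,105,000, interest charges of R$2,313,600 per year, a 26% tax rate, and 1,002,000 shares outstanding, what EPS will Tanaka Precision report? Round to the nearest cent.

R$2.06

Pre-tax income = R$5,105,000 − R$2,313,600.00 = R$2,791,400.00.
Net income = R$2,791,400.00 × (1 − 0.26) = R$2,065,636.00.
Per share: R$2,065,636.00 / 1,002,000 shares = R$2.06.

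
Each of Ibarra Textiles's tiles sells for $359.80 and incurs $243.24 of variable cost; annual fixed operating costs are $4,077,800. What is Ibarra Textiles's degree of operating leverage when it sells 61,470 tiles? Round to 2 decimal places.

2.32

At 61,470 units, contribution = 61,470 × $116.56 = $7,164,943.20.
EBIT = $7,164,943.20 − $4,077,800 = $3,087,143.20.
So DOL = total CM / EBIT = $7,164,943.20 / $3,087,143.20 = 2.3209.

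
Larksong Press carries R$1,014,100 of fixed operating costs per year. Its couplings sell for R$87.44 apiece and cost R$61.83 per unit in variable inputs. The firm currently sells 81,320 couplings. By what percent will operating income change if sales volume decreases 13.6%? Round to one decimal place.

Total contribution margin = 81,320 × R$25.61 = R$2,082,605.20.
Subtracting fixed costs: EBIT = R$2,082,605.20 − R$1,014,100 = R$1,068,505.20.
So DOL = total CM / EBIT = R$2,082,605.20 / R$1,068,505.20 = 1.9491.
Operating income changes by 1.9491 × -13.6% = -26.5%.

-26.5%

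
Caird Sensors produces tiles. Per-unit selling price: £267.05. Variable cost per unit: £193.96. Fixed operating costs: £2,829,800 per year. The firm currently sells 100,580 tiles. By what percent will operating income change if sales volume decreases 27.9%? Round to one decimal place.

-45.4%

Total contribution margin = 100,580 × £73.09 = £7,351,392.20.
EBIT = £7,351,392.20 − £2,829,800 = £4,521,592.20.
DOL = contribution ÷ EBIT = £7,351,392.20 ÷ £4,521,592.20 = 1.6258.
%ΔEBIT = DOL × %ΔSales = 1.6258 × -27.9% = -45.4%.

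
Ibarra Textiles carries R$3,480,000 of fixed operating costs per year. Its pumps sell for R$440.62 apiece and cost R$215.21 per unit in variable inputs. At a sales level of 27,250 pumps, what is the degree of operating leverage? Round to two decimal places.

2.31

Total contribution margin = 27,250 × R$225.41 = R$6,142,422.50.
Operating income = contribution − fixed costs = R$6,142,422.50 − R$3,480,000 = R$2,662,422.50.
DOL = contribution ÷ EBIT = R$6,142,422.50 ÷ R$2,662,422.50 = 2.3071.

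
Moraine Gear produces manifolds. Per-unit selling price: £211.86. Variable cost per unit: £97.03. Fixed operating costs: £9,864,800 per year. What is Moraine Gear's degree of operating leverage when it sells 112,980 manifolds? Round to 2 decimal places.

Total contribution margin = 112,980 × £114.83 = £12,973,493.40.
Subtracting fixed costs: EBIT = £12,973,493.40 − £9,864,800 = £3,108,693.40.
So DOL = total CM / EBIT = £12,973,493.40 / £3,108,693.40 = 4.1733.

4.17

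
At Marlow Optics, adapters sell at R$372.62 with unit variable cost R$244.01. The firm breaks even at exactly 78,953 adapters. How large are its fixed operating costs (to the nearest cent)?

R$10,154,145.33

Contribution margin per unit = R$372.62 − R$244.01 = R$128.61.
Fixed costs = break-even units × CM = 78,953 × R$128.61 = R$10,154,145.33.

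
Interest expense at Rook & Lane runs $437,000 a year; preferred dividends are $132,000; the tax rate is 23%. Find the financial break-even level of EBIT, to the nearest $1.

Preferred dividends are paid after tax, so their pre-tax equivalent is $132,000 ÷ (1 − 0.23) = $171,428.57.
EPS = 0 when EBIT covers interest plus the pre-tax preferred burden: $437,000 + $171,428.57 = $608,428.57.

$608,429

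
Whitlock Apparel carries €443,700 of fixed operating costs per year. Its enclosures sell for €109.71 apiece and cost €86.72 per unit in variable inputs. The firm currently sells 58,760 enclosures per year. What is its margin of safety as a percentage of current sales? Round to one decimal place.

67.2%

Unit CM = price − variable cost = €109.71 − €86.72 = €22.99. Break-even units = €443,700 ÷ €22.99 = 19,299.70; break-even revenue = 19,299.70 × €109.71 = €2,117,369.60.
Current sales = 58,760 × €109.71 = €6,446,559.60.
Margin of safety = (€6,446,559.60 − €2,117,369.60) ÷ €6,446,559.60 = 67.2%.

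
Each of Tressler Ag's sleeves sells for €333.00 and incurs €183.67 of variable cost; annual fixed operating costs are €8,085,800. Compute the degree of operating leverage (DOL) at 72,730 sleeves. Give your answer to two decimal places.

Contribution at this volume is 72,730 × €149.33 = €10,860,770.90.
Operating income = contribution − fixed costs = €10,860,770.90 − €8,085,800 = €2,774,970.90.
Degree of operating leverage = €10,860,770.90 / €2,774,970.90 = 3.9138.

3.91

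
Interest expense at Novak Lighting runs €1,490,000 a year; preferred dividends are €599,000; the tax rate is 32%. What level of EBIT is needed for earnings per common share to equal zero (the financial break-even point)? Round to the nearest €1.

Grossing the preferred dividend up to pre-tax terms: €599,000 / (1 − 0.32) = €880,882.35.
Financial break-even EBIT = interest + D_p ÷ (1 − t) = €1,490,000 + €880,882.35 = €2,370,882.35.

€2,370,882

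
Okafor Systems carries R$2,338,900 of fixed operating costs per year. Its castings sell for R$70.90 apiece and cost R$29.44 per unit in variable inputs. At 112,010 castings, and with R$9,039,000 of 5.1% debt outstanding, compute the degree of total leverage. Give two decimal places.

2.52

Contribution at this volume is 112,010 × R$41.46 = R$4,643,934.60.
EBIT = R$4,643,934.60 − R$2,338,900 = R$2,305,034.60. Interest = R$460,989.00.
DOL = R$4,643,934.60 ÷ R$2,305,034.60 = 2.0147; DFL = R$2,305,034.60 ÷ R$1,844,045.60 = 1.2500.
Combined leverage = 2.0147 × 1.2500 = 2.5184.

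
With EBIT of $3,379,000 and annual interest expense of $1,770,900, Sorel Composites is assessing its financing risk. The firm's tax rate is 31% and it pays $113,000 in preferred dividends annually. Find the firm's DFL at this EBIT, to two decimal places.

2.34

Annual interest charges come to $1,770,900.00.
Preferred dividends grossed up pre-tax: $113,000 / (1 − 0.31) = $163,768.12.
DFL = EBIT ÷ [EBIT − I − D_p/(1−t)] = $3,379,000 ÷ [$3,379,000 − $1,770,900.00 − $163,768.12] = $3,379,000 ÷ $1,444,331.88 = 2.3395.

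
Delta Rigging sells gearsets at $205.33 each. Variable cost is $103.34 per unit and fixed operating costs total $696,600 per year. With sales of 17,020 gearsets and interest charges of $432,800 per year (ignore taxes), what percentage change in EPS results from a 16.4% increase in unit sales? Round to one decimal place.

+46.9%

Total contribution margin = 17,020 × $101.99 = $1,735,869.80.
Subtracting fixed costs: EBIT = $1,735,869.80 − $696,600 = $1,039,269.80.
After interest of $432,800.00, pre-tax earnings = $606,469.80.
DCL = total CM / (EBIT − I) = $1,735,869.80 / $606,469.80 = 2.8623.
EPS therefore changes by 2.8623 × (+16.4%) = +46.9%.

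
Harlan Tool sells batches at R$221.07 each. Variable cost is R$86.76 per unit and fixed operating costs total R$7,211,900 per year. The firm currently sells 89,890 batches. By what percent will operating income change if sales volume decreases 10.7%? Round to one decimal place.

Total contribution margin = 89,890 × R$134.31 = R$12,073,125.90.
EBIT = R$12,073,125.90 − R$7,211,900 = R$4,861,225.90.
DOL = contribution ÷ EBIT = R$12,073,125.90 ÷ R$4,861,225.90 = 2.4836.
Operating income changes by 2.4836 × -10.7% = -26.6%.

-26.6%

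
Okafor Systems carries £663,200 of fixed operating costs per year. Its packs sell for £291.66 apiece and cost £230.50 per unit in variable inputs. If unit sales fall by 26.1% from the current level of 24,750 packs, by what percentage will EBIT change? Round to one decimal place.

Total contribution margin = 24,750 × £61.16 = £1,513,710.00.
Operating income = contribution − fixed costs = £1,513,710.00 − £663,200 = £850,510.00.
DOL = contribution ÷ EBIT = £1,513,710.00 ÷ £850,510.00 = 1.7798.
So EBIT moves 1.7798 × (-26.1%) = -46.5%.

-46.5%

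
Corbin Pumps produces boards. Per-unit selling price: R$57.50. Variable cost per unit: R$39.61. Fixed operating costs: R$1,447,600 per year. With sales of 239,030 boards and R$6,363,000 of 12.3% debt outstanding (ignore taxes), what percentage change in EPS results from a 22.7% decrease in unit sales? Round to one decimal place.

-47.4%

Total contribution margin = 239,030 × R$17.89 = R$4,276,246.70.
EBIT = R$4,276,246.70 − R$1,447,600 = R$2,828,646.70.
After interest of R$782,649.00, pre-tax earnings = R$2,045,997.70.
Degree of combined leverage = contribution ÷ (EBIT − I) = R$4,276,246.70 ÷ R$2,045,997.70 = 2.0901.
%ΔEPS = DCL × %ΔSales = 2.0901 × -22.7% = -47.4%.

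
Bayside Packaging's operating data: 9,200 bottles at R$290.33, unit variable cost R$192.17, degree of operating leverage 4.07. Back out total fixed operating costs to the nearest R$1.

R$681,187

At 9,200 units, contribution = 9,200 × R$98.16 = R$903,072.00.
Since DOL = CM ÷ EBIT, EBIT = R$903,072.00 ÷ 4.07 = R$221,885.01.
Fixed costs = CM − EBIT = R$903,072.00 − R$221,885.01 = R$681,187.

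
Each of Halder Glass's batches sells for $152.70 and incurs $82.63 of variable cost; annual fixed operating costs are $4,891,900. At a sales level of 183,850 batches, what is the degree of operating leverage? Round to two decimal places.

1.61

Contribution at this volume is 183,850 × $70.07 = $12,882,369.50.
EBIT = $12,882,369.50 − $4,891,900 = $7,990,469.50.
Degree of operating leverage = $12,882,369.50 / $7,990,469.50 = 1.6122.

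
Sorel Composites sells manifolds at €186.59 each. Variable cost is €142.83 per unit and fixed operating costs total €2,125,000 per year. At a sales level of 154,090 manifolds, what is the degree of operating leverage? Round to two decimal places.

At 154,090 units, contribution = 154,090 × €43.76 = €6,742,978.40.
Subtracting fixed costs: EBIT = €6,742,978.40 − €2,125,000 = €4,617,978.40.
DOL = contribution ÷ EBIT = €6,742,978.40 ÷ €4,617,978.40 = 1.4602.

1.46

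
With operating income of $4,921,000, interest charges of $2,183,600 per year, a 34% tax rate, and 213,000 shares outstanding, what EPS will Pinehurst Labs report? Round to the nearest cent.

$8.48

Pre-tax income = $4,921,000 − $2,183,600.00 = $2,737,400.00.
After tax at 34%: net income = $2,737,400.00 × 0.66 = $1,806,684.00.
EPS = $1,806,684.00 ÷ 213,000 = $8.48.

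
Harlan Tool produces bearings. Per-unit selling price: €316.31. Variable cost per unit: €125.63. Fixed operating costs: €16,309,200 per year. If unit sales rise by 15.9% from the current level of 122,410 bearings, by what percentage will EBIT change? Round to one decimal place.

+52.8%

Total contribution margin = 122,410 × €190.68 = €23,341,138.80.
Operating income = contribution − fixed costs = €23,341,138.80 − €16,309,200 = €7,031,938.80.
DOL = contribution ÷ EBIT = €23,341,138.80 ÷ €7,031,938.80 = 3.3193.
Operating income changes by 3.3193 × +15.9% = +52.8%.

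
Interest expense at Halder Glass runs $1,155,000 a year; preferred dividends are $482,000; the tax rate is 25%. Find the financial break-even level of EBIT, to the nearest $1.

Preferred dividends are paid after tax, so their pre-tax equivalent is $482,000 ÷ (1 − 0.25) = $642,666.67.
Financial break-even EBIT = interest + D_p ÷ (1 − t) = $1,155,000 + $642,666.67 = $1,797,666.67.

$1,797,667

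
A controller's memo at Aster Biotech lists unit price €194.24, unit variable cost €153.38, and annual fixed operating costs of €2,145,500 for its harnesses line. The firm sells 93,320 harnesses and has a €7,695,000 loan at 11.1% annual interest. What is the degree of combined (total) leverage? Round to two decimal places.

Total contribution margin = 93,320 × €40.86 = €3,813,055.20.
Operating income = contribution − fixed costs = €3,813,055.20 − €2,145,500 = €1,667,555.20. Interest = €854,145.00.
DOL = €3,813,055.20 ÷ €1,667,555.20 = 2.2866; DFL = €1,667,555.20 ÷ €813,410.20 = 2.0501.
DCL = DOL × DFL = 2.2866 × 2.0501 = 4.6878.

4.69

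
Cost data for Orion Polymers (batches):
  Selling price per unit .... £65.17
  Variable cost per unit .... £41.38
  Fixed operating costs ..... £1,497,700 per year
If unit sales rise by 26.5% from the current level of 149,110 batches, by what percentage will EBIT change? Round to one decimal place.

+45.9%

At 149,110 units, contribution = 149,110 × £23.79 = £3,547,326.90.
Operating income = contribution − fixed costs = £3,547,326.90 − £1,497,700 = £2,049,626.90.
Degree of operating leverage = £3,547,326.90 / £2,049,626.90 = 1.7307.
Operating income changes by 1.7307 × +26.5% = +45.9%.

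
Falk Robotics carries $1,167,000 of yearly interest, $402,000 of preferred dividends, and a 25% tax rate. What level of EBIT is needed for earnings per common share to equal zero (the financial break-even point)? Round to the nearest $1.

$1,703,000

Grossing the preferred dividend up to pre-tax terms: $402,000 / (1 − 0.25) = $536,000.00.
Financial break-even EBIT = interest + D_p ÷ (1 − t) = $1,167,000 + $536,000.00 = $1,703,000.00.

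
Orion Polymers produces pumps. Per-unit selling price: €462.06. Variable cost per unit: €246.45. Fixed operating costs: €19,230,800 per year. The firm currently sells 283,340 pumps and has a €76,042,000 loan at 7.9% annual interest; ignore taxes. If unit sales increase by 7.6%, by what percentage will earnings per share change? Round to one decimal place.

Contribution at this volume is 283,340 × €215.61 = €61,090,937.40.
EBIT = €61,090,937.40 − €19,230,800 = €41,860,137.40.
Interest = €6,007,318.00, so EBIT − I = €35,852,819.40.
DCL = total CM / (EBIT − I) = €61,090,937.40 / €35,852,819.40 = 1.7039.
EPS therefore changes by 1.7039 × (+7.6%) = +12.9%.

+12.9%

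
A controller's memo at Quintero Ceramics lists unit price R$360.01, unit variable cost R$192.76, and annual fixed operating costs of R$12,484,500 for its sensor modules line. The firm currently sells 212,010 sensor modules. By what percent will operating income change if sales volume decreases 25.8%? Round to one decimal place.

Total contribution margin = 212,010 × R$167.25 = R$35,458,672.50.
EBIT = R$35,458,672.50 − R$12,484,500 = R$22,974,172.50.
So DOL = total CM / EBIT = R$35,458,672.50 / R$22,974,172.50 = 1.5434.
So EBIT moves 1.5434 × (-25.8%) = -39.8%.

-39.8%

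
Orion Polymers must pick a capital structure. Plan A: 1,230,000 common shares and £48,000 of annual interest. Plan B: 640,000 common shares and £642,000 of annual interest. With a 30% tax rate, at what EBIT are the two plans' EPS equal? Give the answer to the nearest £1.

Set EPS_A = EPS_B: (EBIT − £48,000)(1 − 0.30) ÷ 1,230,000 = (EBIT − £642,000)(1 − 0.30) ÷ 640,000.
Cancelling (1 − t) and cross-multiplying: 640,000·(EBIT − 48,000) = 1,230,000·(EBIT − 642,000).
Solving, EBIT = (642,000·1,230,000 − 48,000·640,000) / (1,230,000 − 640,000) = 758,940,000,000 / 590,000 = 1,286,338.98.

£1,286,339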